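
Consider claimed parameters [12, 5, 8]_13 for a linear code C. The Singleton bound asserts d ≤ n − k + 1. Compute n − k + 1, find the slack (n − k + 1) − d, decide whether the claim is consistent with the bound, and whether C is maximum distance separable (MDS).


Singleton RHS = n − k + 1 = 8, slack = 0, bound satisfied, MDS.

Singleton bound: d ≤ n − k + 1.
Here n = 12, k = 5, so n − k + 1 = 8.
Given d = 8, check d ≤ 8: YES.
Slack = (n − k + 1) − d = 0.
The code is MDS (slack = 0).
Description: the claimed parameters are [12, 5, 8]_13; such a code would be MDS (meets Singleton bound).


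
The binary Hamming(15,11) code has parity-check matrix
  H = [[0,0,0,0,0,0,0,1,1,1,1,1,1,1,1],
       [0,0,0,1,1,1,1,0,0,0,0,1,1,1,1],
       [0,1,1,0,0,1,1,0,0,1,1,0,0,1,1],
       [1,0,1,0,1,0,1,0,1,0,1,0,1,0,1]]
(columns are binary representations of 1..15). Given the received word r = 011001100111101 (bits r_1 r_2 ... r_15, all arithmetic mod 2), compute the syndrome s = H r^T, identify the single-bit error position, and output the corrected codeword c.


s = (1, 1, 1, 1)^T, error position = 15, corrected codeword c = 011001100111100

Compute s = H r^T mod 2 one row at a time:
  s_1 = 0 + 0 + 1 + 1 + 1 + 1 + 0 + 1 = 5 ≡ 1 (mod 2).
  s_2 = 0 + 0 + 1 + 1 + 1 + 1 + 0 + 1 = 5 ≡ 1 (mod 2).
  s_3 = 1 + 1 + 1 + 1 + 1 + 1 + 0 + 1 = 7 ≡ 1 (mod 2).
  s_4 = 0 + 1 + 0 + 1 + 0 + 1 + 1 + 1 = 5 ≡ 1 (mod 2).
s = (1, 1, 1, 1)^T — this equals column 15 of H (binary 1111), so error is at position 15.
Correct: flip bit 15 of r = 011001100111101 to get c = 011001100111100.


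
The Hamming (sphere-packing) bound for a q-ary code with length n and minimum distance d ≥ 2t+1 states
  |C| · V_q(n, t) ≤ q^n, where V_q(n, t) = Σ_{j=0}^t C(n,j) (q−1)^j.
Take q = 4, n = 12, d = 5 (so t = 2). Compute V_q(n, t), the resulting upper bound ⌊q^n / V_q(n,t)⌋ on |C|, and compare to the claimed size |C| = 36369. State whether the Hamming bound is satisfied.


V_q(n, t) = 631, q^n = 16777216, Hamming bound = 26588, |C| = 36369 > bound (violated).

Step 1: Compute V_q(n, t) = Σ_{j=0}^2 C(n, j) (q−1)^j.
  j = 0: C(12,0)·(3)^0 = 1·1 = 1.
  j = 1: C(12,1)·(3)^1 = 12·3 = 36.
  j = 2: C(12,2)·(3)^2 = 66·9 = 594.
  V_q(n, t) = 1 + 36 + 594 = 631.
Step 2: q^n = 4^12 = 16777216.
Step 3: Hamming bound ⌊q^n / V_q(n,t)⌋ = ⌊16777216/631⌋ = 26588.
Step 4: Compare |C| = 36369 to 26588: violated.
The claimed |C| lies above the Hamming bound, so no 4-ary code of length 12 with d ≥ 5 can have 36369 codewords.


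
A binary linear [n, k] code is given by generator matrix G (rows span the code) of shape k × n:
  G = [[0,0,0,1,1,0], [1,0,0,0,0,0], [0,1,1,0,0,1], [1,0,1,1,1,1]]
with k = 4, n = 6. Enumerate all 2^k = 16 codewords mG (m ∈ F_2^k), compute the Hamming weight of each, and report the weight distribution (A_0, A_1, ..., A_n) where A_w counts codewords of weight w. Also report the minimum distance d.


Weight distribution: A_0 = 1, A_1 = 2, A_2 = 3, A_3 = 4, A_4 = 3, A_5 = 2, A_6 = 1. Minimum distance d = 1.

Enumerate all 2^4 = 16 messages m ∈ F_2^4.
For each, compute codeword c = mG in F_2^6, then tally its weight.
  m = 0000 → c = 000000, weight = 0.
  m = 1000 → c = 000110, weight = 2.
  m = 0100 → c = 100000, weight = 1.
  m = 1100 → c = 100110, weight = 3.
  m = 0010 → c = 011001, weight = 3.
  m = 1010 → c = 011111, weight = 5.
  m = 0110 → c = 111001, weight = 4.
  m = 1110 → c = 111111, weight = 6.
  m = 0001 → c = 101111, weight = 5.
  m = 1001 → c = 101001, weight = 3.
  m = 0101 → c = 001111, weight = 4.
  m = 1101 → c = 001001, weight = 2.
  m = 0011 → c = 110110, weight = 4.
  m = 1011 → c = 110000, weight = 2.
  m = 0111 → c = 010110, weight = 3.
  m = 1111 → c = 010000, weight = 1.
Tally weights:
  weight 0: 1 codewords.
  weight 1: 2 codewords.
  weight 2: 3 codewords.
  weight 3: 4 codewords.
  weight 4: 3 codewords.
  weight 5: 2 codewords.
  weight 6: 1 codewords.
Minimum distance d = smallest w > 0 with A_w > 0 = 1.
Sanity: Σ A_w = 16 = 2^4 = 16 ✓.


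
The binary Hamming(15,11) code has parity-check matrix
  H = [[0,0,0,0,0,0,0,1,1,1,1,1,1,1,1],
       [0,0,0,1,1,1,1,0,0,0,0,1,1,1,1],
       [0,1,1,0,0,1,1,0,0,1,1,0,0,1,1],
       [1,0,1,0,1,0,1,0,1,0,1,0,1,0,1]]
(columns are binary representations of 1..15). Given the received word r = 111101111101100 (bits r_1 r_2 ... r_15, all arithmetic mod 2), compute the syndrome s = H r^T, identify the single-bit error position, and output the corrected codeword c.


s = (1, 1, 1, 1)^T, error position = 15, corrected codeword c = 111101111101101

Compute s = H r^T mod 2 one row at a time:
  s_1 = 1 + 1 + 1 + 0 + 1 + 1 + 0 + 0 = 5 ≡ 1 (mod 2).
  s_2 = 1 + 0 + 1 + 1 + 1 + 1 + 0 + 0 = 5 ≡ 1 (mod 2).
  s_3 = 1 + 1 + 1 + 1 + 1 + 0 + 0 + 0 = 5 ≡ 1 (mod 2).
  s_4 = 1 + 1 + 0 + 1 + 1 + 0 + 1 + 0 = 5 ≡ 1 (mod 2).
s = (1, 1, 1, 1)^T — this equals column 15 of H (binary 1111), so error is at position 15.
Correct: flip bit 15 of r = 111101111101100 to get c = 111101111101101.


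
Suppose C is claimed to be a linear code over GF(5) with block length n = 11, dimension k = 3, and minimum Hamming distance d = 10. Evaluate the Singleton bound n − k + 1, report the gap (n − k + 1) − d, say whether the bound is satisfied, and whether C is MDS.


Singleton RHS = n − k + 1 = 9, slack = -1, bound violated (no such code; not MDS).

Singleton bound: d ≤ n − k + 1.
Here n = 11, k = 3, so n − k + 1 = 9.
Given d = 10, check d ≤ 9: NO.
Slack = (n − k + 1) − d = -1.
The slack is negative: d = 10 exceeds n − k + 1 = 9 by 1, so the Singleton bound is violated and no linear [11, 3, 10]_5 code can exist. In particular it is not MDS (MDS requires d = n − k + 1 exactly).
Description: the claimed parameters are [11, 3, 10]_5; such a code would be impossible (violates the Singleton bound).


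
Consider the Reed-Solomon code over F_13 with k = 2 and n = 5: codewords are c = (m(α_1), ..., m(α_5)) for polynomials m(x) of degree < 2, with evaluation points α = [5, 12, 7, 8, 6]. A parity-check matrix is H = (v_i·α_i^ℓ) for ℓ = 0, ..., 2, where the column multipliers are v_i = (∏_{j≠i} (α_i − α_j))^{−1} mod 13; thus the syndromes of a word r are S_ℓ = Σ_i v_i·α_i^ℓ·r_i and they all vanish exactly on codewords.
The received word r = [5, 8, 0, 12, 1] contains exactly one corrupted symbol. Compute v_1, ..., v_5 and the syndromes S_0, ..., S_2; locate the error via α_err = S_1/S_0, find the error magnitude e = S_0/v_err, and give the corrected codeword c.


S = (1, 5, 12), error at position 1, error magnitude e = 3, c = [2, 8, 0, 12, 1].

Step 1: column multipliers v_i = (∏_{j≠i}(α_i − α_j))^{−1} mod 13.
  i = 1 (α = 5): (5−12)(5−7)(5−8)(5−6) = (−7)·(−2)·(−3)·(−1) = 42 ≡ 3, so v_1 = 3^{−1} = 9 (mod 13).
  i = 2 (α = 12): (12−5)(12−7)(12−8)(12−6) = 7·5·4·6 = 840 ≡ 8, so v_2 = 8^{−1} = 5 (mod 13).
  i = 3 (α = 7): (7−5)(7−12)(7−8)(7−6) = 2·(−5)·(−1)·1 = 10 ≡ 10, so v_3 = 10^{−1} = 4 (mod 13).
  i = 4 (α = 8): (8−5)(8−12)(8−7)(8−6) = 3·(−4)·1·2 = −24 ≡ 2, so v_4 = 2^{−1} = 7 (mod 13).
  i = 5 (α = 6): (6−5)(6−12)(6−7)(6−8) = 1·(−6)·(−1)·(−2) = −12 ≡ 1, so v_5 = 1^{−1} = 1 (mod 13).
  v = [9, 5, 4, 7, 1].
Step 2: syndromes of r = [5, 8, 0, 12, 1] (all sums mod 13).
  S_0 = Σ v_i r_i = 9·5 + 5·8 + 4·0 + 7·12 + 1·1 = 170 ≡ 1.
  S_1 = Σ v_i α_i r_i = 9·5·5 + 5·12·8 + 4·7·0 + 7·8·12 + 1·6·1 = 1383 ≡ 5.
  α_i^2 mod 13 = [12, 1, 10, 12, 10].
  S_2 = Σ v_i α_i^2 r_i = 9·12·5 + 5·1·8 + 4·10·0 + 7·12·12 + 1·10·1 = 1598 ≡ 12.
  S = (1, 5, 12) ≠ 0, so r is not a codeword (an error is present).
Step 3: locate the error. For a single error e at position i, S_ℓ = v_i·e·α_i^ℓ, so α_err = S_1/S_0.
  S_0^{−1} = 1^{−1} = 1 (mod 13), so α_err = 5·1 = 5 ≡ 5 = α_1. Error position i = 1.
  Consistency check: S_2/S_1 = 12·8 = 96 ≡ 5 = α_err ✓ (single-error assumption holds).
Step 4: error magnitude e = S_0/v_1 = S_0·∏_{j≠1}(α_1 − α_j) = 1·3 = 3 ≡ 3 (mod 13).
Step 5: correct position 1: c_1 = r_1 − e = 5 − 3 ≡ 2 (mod 13). Hence c = [2, 8, 0, 12, 1].
  Check: interpolating c through the α_i gives m(x) = 7 + 12·x (degree < 2) with m(α_i) = c_i for every i, so c is indeed a codeword.


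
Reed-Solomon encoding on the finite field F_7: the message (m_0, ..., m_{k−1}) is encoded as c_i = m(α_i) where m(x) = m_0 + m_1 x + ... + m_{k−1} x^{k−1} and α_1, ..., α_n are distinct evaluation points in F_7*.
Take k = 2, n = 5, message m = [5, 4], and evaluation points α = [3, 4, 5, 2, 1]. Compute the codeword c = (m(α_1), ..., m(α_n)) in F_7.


c = [3, 0, 4, 6, 2]

Message polynomial: m(x) = 5 + 4·x (mod 7).
For each evaluation point α_i, compute m(α_i) mod 7:
  α_1 = 3: Horner steps 4 → 3, so m(3) = 3.
  α_2 = 4: Horner steps 4 → 0, so m(4) = 0.
  α_3 = 5: Horner steps 4 → 4, so m(5) = 4.
  α_4 = 2: Horner steps 4 → 6, so m(2) = 6.
  α_5 = 1: Horner steps 4 → 2, so m(1) = 2.
Codeword c = [3, 0, 4, 6, 2] ∈ F_7^5.


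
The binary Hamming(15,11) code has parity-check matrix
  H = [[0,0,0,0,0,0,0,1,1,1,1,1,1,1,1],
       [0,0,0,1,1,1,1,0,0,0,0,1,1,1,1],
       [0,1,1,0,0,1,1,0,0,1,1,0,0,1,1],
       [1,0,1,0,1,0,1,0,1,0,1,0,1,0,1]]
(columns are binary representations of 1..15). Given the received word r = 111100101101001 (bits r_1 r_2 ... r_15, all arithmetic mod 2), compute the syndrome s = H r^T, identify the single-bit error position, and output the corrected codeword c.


s = (0, 0, 1, 1)^T, error position = 3, corrected codeword c = 110100101101001

Compute s = H r^T mod 2 one row at a time:
  s_1 = 0 + 1 + 1 + 0 + 1 + 0 + 0 + 1 = 4 ≡ 0 (mod 2).
  s_2 = 1 + 0 + 0 + 1 + 1 + 0 + 0 + 1 = 4 ≡ 0 (mod 2).
  s_3 = 1 + 1 + 0 + 1 + 1 + 0 + 0 + 1 = 5 ≡ 1 (mod 2).
  s_4 = 1 + 1 + 0 + 1 + 1 + 0 + 0 + 1 = 5 ≡ 1 (mod 2).
s = (0, 0, 1, 1)^T — this equals column 3 of H (binary 0011), so error is at position 3.
Correct: flip bit 3 of r = 111100101101001 to get c = 110100101101001.


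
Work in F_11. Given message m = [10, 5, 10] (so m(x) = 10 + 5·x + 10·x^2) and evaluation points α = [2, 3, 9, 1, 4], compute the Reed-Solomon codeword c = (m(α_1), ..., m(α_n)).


c = [5, 5, 7, 3, 3]

Message polynomial: m(x) = 10 + 5·x + 10·x^2 (mod 11).
For each evaluation point α_i, compute m(α_i) mod 11:
  α_1 = 2: Horner steps 10 → 3 → 5, so m(2) = 5.
  α_2 = 3: Horner steps 10 → 2 → 5, so m(3) = 5.
  α_3 = 9: Horner steps 10 → 7 → 7, so m(9) = 7.
  α_4 = 1: Horner steps 10 → 4 → 3, so m(1) = 3.
  α_5 = 4: Horner steps 10 → 1 → 3, so m(4) = 3.
Codeword c = [5, 5, 7, 3, 3] ∈ F_11^5.


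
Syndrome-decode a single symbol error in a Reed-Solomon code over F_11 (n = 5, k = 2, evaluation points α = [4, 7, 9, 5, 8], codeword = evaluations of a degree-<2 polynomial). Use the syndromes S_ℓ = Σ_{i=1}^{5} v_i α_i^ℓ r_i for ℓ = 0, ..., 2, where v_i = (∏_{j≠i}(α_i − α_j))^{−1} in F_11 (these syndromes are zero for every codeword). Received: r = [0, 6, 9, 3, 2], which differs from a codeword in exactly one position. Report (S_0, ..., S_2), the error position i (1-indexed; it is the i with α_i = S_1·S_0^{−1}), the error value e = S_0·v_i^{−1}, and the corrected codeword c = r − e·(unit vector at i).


S = (3, 1, 4), error at position 1, error magnitude e = 4, c = [7, 6, 9, 3, 2].

Step 1: column multipliers v_i = (∏_{j≠i}(α_i − α_j))^{−1} mod 11.
  i = 1 (α = 4): (4−7)(4−9)(4−5)(4−8) = (−3)·(−5)·(−1)·(−4) = 60 ≡ 5, so v_1 = 5^{−1} = 9 (mod 11).
  i = 2 (α = 7): (7−4)(7−9)(7−5)(7−8) = 3·(−2)·2·(−1) = 12 ≡ 1, so v_2 = 1^{−1} = 1 (mod 11).
  i = 3 (α = 9): (9−4)(9−7)(9−5)(9−8) = 5·2·4·1 = 40 ≡ 7, so v_3 = 7^{−1} = 8 (mod 11).
  i = 4 (α = 5): (5−4)(5−7)(5−9)(5−8) = 1·(−2)·(−4)·(−3) = −24 ≡ 9, so v_4 = 9^{−1} = 5 (mod 11).
  i = 5 (α = 8): (8−4)(8−7)(8−9)(8−5) = 4·1·(−1)·3 = −12 ≡ 10, so v_5 = 10^{−1} = 10 (mod 11).
  v = [9, 1, 8, 5, 10].
Step 2: syndromes of r = [0, 6, 9, 3, 2] (all sums mod 11).
  S_0 = Σ v_i r_i = 9·0 + 1·6 + 8·9 + 5·3 + 10·2 = 113 ≡ 3.
  S_1 = Σ v_i α_i r_i = 9·4·0 + 1·7·6 + 8·9·9 + 5·5·3 + 10·8·2 = 925 ≡ 1.
  α_i^2 mod 11 = [5, 5, 4, 3, 9].
  S_2 = Σ v_i α_i^2 r_i = 9·5·0 + 1·5·6 + 8·4·9 + 5·3·3 + 10·9·2 = 543 ≡ 4.
  S = (3, 1, 4) ≠ 0, so r is not a codeword (an error is present).
Step 3: locate the error. For a single error e at position i, S_ℓ = v_i·e·α_i^ℓ, so α_err = S_1/S_0.
  S_0^{−1} = 3^{−1} = 4 (mod 11), so α_err = 1·4 = 4 ≡ 4 = α_1. Error position i = 1.
  Consistency check: S_2/S_1 = 4·1 = 4 ≡ 4 = α_err ✓ (single-error assumption holds).
Step 4: error magnitude e = S_0/v_1 = S_0·∏_{j≠1}(α_1 − α_j) = 3·5 = 15 ≡ 4 (mod 11).
Step 5: correct position 1: c_1 = r_1 − e = 0 − 4 ≡ 7 (mod 11). Hence c = [7, 6, 9, 3, 2].
  Check: interpolating c through the α_i gives m(x) = 1 + 7·x (degree < 2) with m(α_i) = c_i for every i, so c is indeed a codeword.


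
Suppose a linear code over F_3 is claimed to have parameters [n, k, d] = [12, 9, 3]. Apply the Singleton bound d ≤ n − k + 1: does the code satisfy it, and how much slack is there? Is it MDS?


Singleton RHS = n − k + 1 = 4, slack = 1, bound satisfied, not MDS.

Singleton bound: d ≤ n − k + 1.
Here n = 12, k = 9, so n − k + 1 = 4.
Given d = 3, check d ≤ 4: YES.
Slack = (n − k + 1) − d = 1.
The code is NOT MDS (slack = 1 > 0).
Description: the claimed parameters are [12, 9, 3]_3; such a code would be non-MDS.


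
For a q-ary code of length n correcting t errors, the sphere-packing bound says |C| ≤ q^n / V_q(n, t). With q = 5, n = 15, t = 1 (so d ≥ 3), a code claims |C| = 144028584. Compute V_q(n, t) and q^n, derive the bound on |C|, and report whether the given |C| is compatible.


V_q(n, t) = 61, q^n = 30517578125, Hamming bound = 500288165, |C| = 144028584 ≤ bound (satisfied).

Step 1: Compute V_q(n, t) = Σ_{j=0}^1 C(n, j) (q−1)^j.
  j = 0: C(15,0)·(4)^0 = 1·1 = 1.
  j = 1: C(15,1)·(4)^1 = 15·4 = 60.
  V_q(n, t) = 1 + 60 = 61.
Step 2: q^n = 5^15 = 30517578125.
Step 3: Hamming bound ⌊q^n / V_q(n,t)⌋ = ⌊30517578125/61⌋ = 500288165.
Step 4: Compare |C| = 144028584 to 500288165: satisfied.
The claimed |C| lies below the Hamming bound.


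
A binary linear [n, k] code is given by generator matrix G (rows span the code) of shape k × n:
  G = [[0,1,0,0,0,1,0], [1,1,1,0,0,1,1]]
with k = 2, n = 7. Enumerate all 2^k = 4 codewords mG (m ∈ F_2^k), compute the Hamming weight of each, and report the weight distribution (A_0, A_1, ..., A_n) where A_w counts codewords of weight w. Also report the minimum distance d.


Weight distribution: A_0 = 1, A_2 = 1, A_3 = 1, A_5 = 1. Minimum distance d = 2.

Enumerate all 2^2 = 4 messages m ∈ F_2^2.
For each, compute codeword c = mG in F_2^7, then tally its weight.
  m = 00 → c = 0000000, weight = 0.
  m = 10 → c = 0100010, weight = 2.
  m = 01 → c = 1110011, weight = 5.
  m = 11 → c = 1010001, weight = 3.
Tally weights:
  weight 0: 1 codewords.
  weight 2: 1 codewords.
  weight 3: 1 codewords.
  weight 5: 1 codewords.
Minimum distance d = smallest w > 0 with A_w > 0 = 2.
Sanity: Σ A_w = 4 = 2^2 = 4 ✓.


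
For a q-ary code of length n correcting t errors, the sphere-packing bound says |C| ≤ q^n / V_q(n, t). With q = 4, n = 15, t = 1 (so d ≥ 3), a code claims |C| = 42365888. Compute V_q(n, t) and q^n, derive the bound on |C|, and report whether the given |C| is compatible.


V_q(n, t) = 46, q^n = 1073741824, Hamming bound = 23342213, |C| = 42365888 > bound (violated).

Step 1: Compute V_q(n, t) = Σ_{j=0}^1 C(n, j) (q−1)^j.
  j = 0: C(15,0)·(3)^0 = 1·1 = 1.
  j = 1: C(15,1)·(3)^1 = 15·3 = 45.
  V_q(n, t) = 1 + 45 = 46.
Step 2: q^n = 4^15 = 1073741824.
Step 3: Hamming bound ⌊q^n / V_q(n,t)⌋ = ⌊1073741824/46⌋ = 23342213.
Step 4: Compare |C| = 42365888 to 23342213: violated.
The claimed |C| lies above the Hamming bound, so no 4-ary code of length 15 with d ≥ 3 can have 42365888 codewords.


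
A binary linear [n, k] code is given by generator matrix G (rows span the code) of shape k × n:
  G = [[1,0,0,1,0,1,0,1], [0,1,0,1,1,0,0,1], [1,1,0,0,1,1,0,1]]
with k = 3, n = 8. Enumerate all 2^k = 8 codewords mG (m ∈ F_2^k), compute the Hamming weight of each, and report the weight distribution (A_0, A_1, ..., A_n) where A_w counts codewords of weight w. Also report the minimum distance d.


Weight distribution: A_0 = 1, A_1 = 1, A_3 = 2, A_4 = 3, A_5 = 1. Minimum distance d = 1.

Enumerate all 2^3 = 8 messages m ∈ F_2^3.
For each, compute codeword c = mG in F_2^8, then tally its weight.
  m = 000 → c = 00000000, weight = 0.
  m = 100 → c = 10010101, weight = 4.
  m = 010 → c = 01011001, weight = 4.
  m = 110 → c = 11001100, weight = 4.
  m = 001 → c = 11001101, weight = 5.
  m = 101 → c = 01011000, weight = 3.
  m = 011 → c = 10010100, weight = 3.
  m = 111 → c = 00000001, weight = 1.
Tally weights:
  weight 0: 1 codewords.
  weight 1: 1 codewords.
  weight 3: 2 codewords.
  weight 4: 3 codewords.
  weight 5: 1 codewords.
Minimum distance d = smallest w > 0 with A_w > 0 = 1.
Sanity: Σ A_w = 8 = 2^3 = 8 ✓.


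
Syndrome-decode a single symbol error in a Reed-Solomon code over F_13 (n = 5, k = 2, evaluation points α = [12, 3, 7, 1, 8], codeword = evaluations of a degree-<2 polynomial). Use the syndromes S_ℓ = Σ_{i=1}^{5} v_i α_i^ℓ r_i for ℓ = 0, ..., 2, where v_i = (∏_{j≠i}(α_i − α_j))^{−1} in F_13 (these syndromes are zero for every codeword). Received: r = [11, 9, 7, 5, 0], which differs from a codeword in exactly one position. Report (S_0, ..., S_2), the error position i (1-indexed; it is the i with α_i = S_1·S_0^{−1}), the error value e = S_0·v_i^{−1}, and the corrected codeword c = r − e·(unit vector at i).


S = (8, 8, 8), error at position 4, error magnitude e = 8, c = [11, 9, 7, 10, 0].

Step 1: column multipliers v_i = (∏_{j≠i}(α_i − α_j))^{−1} mod 13.
  i = 1 (α = 12): (12−3)(12−7)(12−1)(12−8) = 9·5·11·4 = 1980 ≡ 4, so v_1 = 4^{−1} = 10 (mod 13).
  i = 2 (α = 3): (3−12)(3−7)(3−1)(3−8) = (−9)·(−4)·2·(−5) = −360 ≡ 4, so v_2 = 4^{−1} = 10 (mod 13).
  i = 3 (α = 7): (7−12)(7−3)(7−1)(7−8) = (−5)·4·6·(−1) = 120 ≡ 3, so v_3 = 3^{−1} = 9 (mod 13).
  i = 4 (α = 1): (1−12)(1−3)(1−7)(1−8) = (−11)·(−2)·(−6)·(−7) = 924 ≡ 1, so v_4 = 1^{−1} = 1 (mod 13).
  i = 5 (α = 8): (8−12)(8−3)(8−7)(8−1) = (−4)·5·1·7 = −140 ≡ 3, so v_5 = 3^{−1} = 9 (mod 13).
  v = [10, 10, 9, 1, 9].
Step 2: syndromes of r = [11, 9, 7, 5, 0] (all sums mod 13).
  S_0 = Σ v_i r_i = 10·11 + 10·9 + 9·7 + 1·5 + 9·0 = 268 ≡ 8.
  S_1 = Σ v_i α_i r_i = 10·12·11 + 10·3·9 + 9·7·7 + 1·1·5 + 9·8·0 = 2036 ≡ 8.
  α_i^2 mod 13 = [1, 9, 10, 1, 12].
  S_2 = Σ v_i α_i^2 r_i = 10·1·11 + 10·9·9 + 9·10·7 + 1·1·5 + 9·12·0 = 1555 ≡ 8.
  S = (8, 8, 8) ≠ 0, so r is not a codeword (an error is present).
Step 3: locate the error. For a single error e at position i, S_ℓ = v_i·e·α_i^ℓ, so α_err = S_1/S_0.
  S_0^{−1} = 8^{−1} = 5 (mod 13), so α_err = 8·5 = 40 ≡ 1 = α_4. Error position i = 4.
  Consistency check: S_2/S_1 = 8·5 = 40 ≡ 1 = α_err ✓ (single-error assumption holds).
Step 4: error magnitude e = S_0/v_4 = S_0·∏_{j≠4}(α_4 − α_j) = 8·1 = 8 ≡ 8 (mod 13).
Step 5: correct position 4: c_4 = r_4 − e = 5 − 8 ≡ 10 (mod 13). Hence c = [11, 9, 7, 10, 0].
  Check: interpolating c through the α_i gives m(x) = 4 + 6·x (degree < 2) with m(α_i) = c_i for every i, so c is indeed a codeword.


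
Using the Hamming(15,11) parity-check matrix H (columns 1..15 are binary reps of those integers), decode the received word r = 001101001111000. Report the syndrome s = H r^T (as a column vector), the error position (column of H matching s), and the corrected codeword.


s = (0, 1, 0, 1)^T, error position = 5, corrected codeword c = 001111001111000

Compute s = H r^T mod 2 one row at a time:
  s_1 = 0 + 1 + 1 + 1 + 1 + 0 + 0 + 0 = 4 ≡ 0 (mod 2).
  s_2 = 1 + 0 + 1 + 0 + 1 + 0 + 0 + 0 = 3 ≡ 1 (mod 2).
  s_3 = 0 + 1 + 1 + 0 + 1 + 1 + 0 + 0 = 4 ≡ 0 (mod 2).
  s_4 = 0 + 1 + 0 + 0 + 1 + 1 + 0 + 0 = 3 ≡ 1 (mod 2).
s = (0, 1, 0, 1)^T — this equals column 5 of H (binary 0101), so error is at position 5.
Correct: flip bit 5 of r = 001101001111000 to get c = 001111001111000.


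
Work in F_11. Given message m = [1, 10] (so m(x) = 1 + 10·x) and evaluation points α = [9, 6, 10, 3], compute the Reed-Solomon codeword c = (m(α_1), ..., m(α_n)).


c = [3, 6, 2, 9]

Message polynomial: m(x) = 1 + 10·x (mod 11).
For each evaluation point α_i, compute m(α_i) mod 11:
  α_1 = 9: Horner steps 10 → 3, so m(9) = 3.
  α_2 = 6: Horner steps 10 → 6, so m(6) = 6.
  α_3 = 10: Horner steps 10 → 2, so m(10) = 2.
  α_4 = 3: Horner steps 10 → 9, so m(3) = 9.
Codeword c = [3, 6, 2, 9] ∈ F_11^4.


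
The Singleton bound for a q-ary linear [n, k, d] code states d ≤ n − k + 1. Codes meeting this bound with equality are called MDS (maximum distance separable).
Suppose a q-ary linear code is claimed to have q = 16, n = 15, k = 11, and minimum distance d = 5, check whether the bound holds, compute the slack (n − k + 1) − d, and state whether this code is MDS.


Singleton RHS = n − k + 1 = 5, slack = 0, bound satisfied, MDS.

Singleton bound: d ≤ n − k + 1.
Here n = 15, k = 11, so n − k + 1 = 5.
Given d = 5, check d ≤ 5: YES.
Slack = (n − k + 1) − d = 0.
The code is MDS (slack = 0).
Description: the claimed parameters are [15, 11, 5]_16; such a code would be MDS (meets Singleton bound).


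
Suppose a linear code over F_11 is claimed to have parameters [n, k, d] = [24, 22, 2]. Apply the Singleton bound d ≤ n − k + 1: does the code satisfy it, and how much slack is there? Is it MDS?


Singleton RHS = n − k + 1 = 3, slack = 1, bound satisfied, not MDS.

Singleton bound: d ≤ n − k + 1.
Here n = 24, k = 22, so n − k + 1 = 3.
Given d = 2, check d ≤ 3: YES.
Slack = (n − k + 1) − d = 1.
The code is NOT MDS (slack = 1 > 0).
Description: the claimed parameters are [24, 22, 2]_11; such a code would be non-MDS.


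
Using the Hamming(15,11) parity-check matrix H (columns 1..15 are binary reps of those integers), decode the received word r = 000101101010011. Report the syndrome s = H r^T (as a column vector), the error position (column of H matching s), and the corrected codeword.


s = (0, 1, 1, 0)^T, error position = 6, corrected codeword c = 000100101010011

Compute s = H r^T mod 2 one row at a time:
  s_1 = 0 + 1 + 0 + 1 + 0 + 0 + 1 + 1 = 4 ≡ 0 (mod 2).
  s_2 = 1 + 0 + 1 + 1 + 0 + 0 + 1 + 1 = 5 ≡ 1 (mod 2).
  s_3 = 0 + 0 + 1 + 1 + 0 + 1 + 1 + 1 = 5 ≡ 1 (mod 2).
  s_4 = 0 + 0 + 0 + 1 + 1 + 1 + 0 + 1 = 4 ≡ 0 (mod 2).
s = (0, 1, 1, 0)^T — this equals column 6 of H (binary 0110), so error is at position 6.
Correct: flip bit 6 of r = 000101101010011 to get c = 000100101010011.


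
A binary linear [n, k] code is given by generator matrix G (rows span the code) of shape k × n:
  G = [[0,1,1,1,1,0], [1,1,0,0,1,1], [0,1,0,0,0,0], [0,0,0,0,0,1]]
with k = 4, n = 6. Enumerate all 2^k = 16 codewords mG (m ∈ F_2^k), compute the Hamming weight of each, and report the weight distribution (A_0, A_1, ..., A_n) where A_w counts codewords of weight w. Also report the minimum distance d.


Weight distribution: A_0 = 1, A_1 = 2, A_2 = 2, A_3 = 4, A_4 = 5, A_5 = 2. Minimum distance d = 1.

Enumerate all 2^4 = 16 messages m ∈ F_2^4.
For each, compute codeword c = mG in F_2^6, then tally its weight.
  m = 0000 → c = 000000, weight = 0.
  m = 1000 → c = 011110, weight = 4.
  m = 0100 → c = 110011, weight = 4.
  m = 1100 → c = 101101, weight = 4.
  m = 0010 → c = 010000, weight = 1.
  m = 1010 → c = 001110, weight = 3.
  m = 0110 → c = 100011, weight = 3.
  m = 1110 → c = 111101, weight = 5.
  m = 0001 → c = 000001, weight = 1.
  m = 1001 → c = 011111, weight = 5.
  m = 0101 → c = 110010, weight = 3.
  m = 1101 → c = 101100, weight = 3.
  m = 0011 → c = 010001, weight = 2.
  m = 1011 → c = 001111, weight = 4.
  m = 0111 → c = 100010, weight = 2.
  m = 1111 → c = 111100, weight = 4.
Tally weights:
  weight 0: 1 codewords.
  weight 1: 2 codewords.
  weight 2: 2 codewords.
  weight 3: 4 codewords.
  weight 4: 5 codewords.
  weight 5: 2 codewords.
Minimum distance d = smallest w > 0 with A_w > 0 = 1.
Sanity: Σ A_w = 16 = 2^4 = 16 ✓.


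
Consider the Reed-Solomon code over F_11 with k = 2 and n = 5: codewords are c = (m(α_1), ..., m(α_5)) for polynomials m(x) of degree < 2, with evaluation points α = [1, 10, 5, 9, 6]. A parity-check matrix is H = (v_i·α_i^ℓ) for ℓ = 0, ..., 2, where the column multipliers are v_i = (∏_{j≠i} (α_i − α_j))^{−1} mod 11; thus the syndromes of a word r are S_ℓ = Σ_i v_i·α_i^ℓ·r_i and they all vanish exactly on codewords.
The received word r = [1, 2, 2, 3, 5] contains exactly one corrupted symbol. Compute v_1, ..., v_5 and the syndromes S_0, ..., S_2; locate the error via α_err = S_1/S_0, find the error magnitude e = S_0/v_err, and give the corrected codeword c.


S = (10, 1, 10), error at position 2, error magnitude e = 7, c = [1, 6, 2, 3, 5].

Step 1: column multipliers v_i = (∏_{j≠i}(α_i − α_j))^{−1} mod 11.
  i = 1 (α = 1): (1−10)(1−5)(1−9)(1−6) = (−9)·(−4)·(−8)·(−5) = 1440 ≡ 10, so v_1 = 10^{−1} = 10 (mod 11).
  i = 2 (α = 10): (10−1)(10−5)(10−9)(10−6) = 9·5·1·4 = 180 ≡ 4, so v_2 = 4^{−1} = 3 (mod 11).
  i = 3 (α = 5): (5−1)(5−10)(5−9)(5−6) = 4·(−5)·(−4)·(−1) = −80 ≡ 8, so v_3 = 8^{−1} = 7 (mod 11).
  i = 4 (α = 9): (9−1)(9−10)(9−5)(9−6) = 8·(−1)·4·3 = −96 ≡ 3, so v_4 = 3^{−1} = 4 (mod 11).
  i = 5 (α = 6): (6−1)(6−10)(6−5)(6−9) = 5·(−4)·1·(−3) = 60 ≡ 5, so v_5 = 5^{−1} = 9 (mod 11).
  v = [10, 3, 7, 4, 9].
Step 2: syndromes of r = [1, 2, 2, 3, 5] (all sums mod 11).
  S_0 = Σ v_i r_i = 10·1 + 3·2 + 7·2 + 4·3 + 9·5 = 87 ≡ 10.
  S_1 = Σ v_i α_i r_i = 10·1·1 + 3·10·2 + 7·5·2 + 4·9·3 + 9·6·5 = 518 ≡ 1.
  α_i^2 mod 11 = [1, 1, 3, 4, 3].
  S_2 = Σ v_i α_i^2 r_i = 10·1·1 + 3·1·2 + 7·3·2 + 4·4·3 + 9·3·5 = 241 ≡ 10.
  S = (10, 1, 10) ≠ 0, so r is not a codeword (an error is present).
Step 3: locate the error. For a single error e at position i, S_ℓ = v_i·e·α_i^ℓ, so α_err = S_1/S_0.
  S_0^{−1} = 10^{−1} = 10 (mod 11), so α_err = 1·10 = 10 ≡ 10 = α_2. Error position i = 2.
  Consistency check: S_2/S_1 = 10·1 = 10 ≡ 10 = α_err ✓ (single-error assumption holds).
Step 4: error magnitude e = S_0/v_2 = S_0·∏_{j≠2}(α_2 − α_j) = 10·4 = 40 ≡ 7 (mod 11).
Step 5: correct position 2: c_2 = r_2 − e = 2 − 7 ≡ 6 (mod 11). Hence c = [1, 6, 2, 3, 5].
  Check: interpolating c through the α_i gives m(x) = 9 + 3·x (degree < 2) with m(α_i) = c_i for every i, so c is indeed a codeword.


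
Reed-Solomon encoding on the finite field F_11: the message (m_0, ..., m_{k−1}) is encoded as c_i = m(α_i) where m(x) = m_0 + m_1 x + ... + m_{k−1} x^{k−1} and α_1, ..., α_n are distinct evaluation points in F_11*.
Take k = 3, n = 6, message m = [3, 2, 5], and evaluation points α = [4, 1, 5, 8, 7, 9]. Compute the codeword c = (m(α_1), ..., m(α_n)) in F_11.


c = [3, 10, 6, 9, 9, 8]

Message polynomial: m(x) = 3 + 2·x + 5·x^2 (mod 11).
For each evaluation point α_i, compute m(α_i) mod 11:
  α_1 = 4: Horner steps 5 → 0 → 3, so m(4) = 3.
  α_2 = 1: Horner steps 5 → 7 → 10, so m(1) = 10.
  α_3 = 5: Horner steps 5 → 5 → 6, so m(5) = 6.
  α_4 = 8: Horner steps 5 → 9 → 9, so m(8) = 9.
  α_5 = 7: Horner steps 5 → 4 → 9, so m(7) = 9.
  α_6 = 9: Horner steps 5 → 3 → 8, so m(9) = 8.
Codeword c = [3, 10, 6, 9, 9, 8] ∈ F_11^6.


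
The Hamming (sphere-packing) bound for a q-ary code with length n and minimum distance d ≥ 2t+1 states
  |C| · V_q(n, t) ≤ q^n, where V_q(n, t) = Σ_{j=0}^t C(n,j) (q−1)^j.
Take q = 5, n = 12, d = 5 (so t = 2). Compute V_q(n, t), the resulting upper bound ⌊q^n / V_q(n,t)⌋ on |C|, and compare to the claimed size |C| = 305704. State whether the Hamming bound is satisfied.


V_q(n, t) = 1105, q^n = 244140625, Hamming bound = 220941, |C| = 305704 > bound (violated).

Step 1: Compute V_q(n, t) = Σ_{j=0}^2 C(n, j) (q−1)^j.
  j = 0: C(12,0)·(4)^0 = 1·1 = 1.
  j = 1: C(12,1)·(4)^1 = 12·4 = 48.
  j = 2: C(12,2)·(4)^2 = 66·16 = 1056.
  V_q(n, t) = 1 + 48 + 1056 = 1105.
Step 2: q^n = 5^12 = 244140625.
Step 3: Hamming bound ⌊q^n / V_q(n,t)⌋ = ⌊244140625/1105⌋ = 220941.
Step 4: Compare |C| = 305704 to 220941: violated.
The claimed |C| lies above the Hamming bound, so no 5-ary code of length 12 with d ≥ 5 can have 305704 codewords.


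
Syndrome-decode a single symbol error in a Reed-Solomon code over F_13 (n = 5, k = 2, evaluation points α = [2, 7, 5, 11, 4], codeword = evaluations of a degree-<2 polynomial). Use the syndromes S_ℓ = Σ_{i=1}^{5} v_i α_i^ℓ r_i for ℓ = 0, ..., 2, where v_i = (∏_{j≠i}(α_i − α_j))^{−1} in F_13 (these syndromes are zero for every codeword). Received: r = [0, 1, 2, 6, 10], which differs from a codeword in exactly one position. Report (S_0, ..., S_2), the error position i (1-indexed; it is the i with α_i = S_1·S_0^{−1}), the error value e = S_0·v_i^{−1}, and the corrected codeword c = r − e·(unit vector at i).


S = (8, 4, 2), error at position 2, error magnitude e = 2, c = [0, 12, 2, 6, 10].

Step 1: column multipliers v_i = (∏_{j≠i}(α_i − α_j))^{−1} mod 13.
  i = 1 (α = 2): (2−7)(2−5)(2−11)(2−4) = (−5)·(−3)·(−9)·(−2) = 270 ≡ 10, so v_1 = 10^{−1} = 4 (mod 13).
  i = 2 (α = 7): (7−2)(7−5)(7−11)(7−4) = 5·2·(−4)·3 = −120 ≡ 10, so v_2 = 10^{−1} = 4 (mod 13).
  i = 3 (α = 5): (5−2)(5−7)(5−11)(5−4) = 3·(−2)·(−6)·1 = 36 ≡ 10, so v_3 = 10^{−1} = 4 (mod 13).
  i = 4 (α = 11): (11−2)(11−7)(11−5)(11−4) = 9·4·6·7 = 1512 ≡ 4, so v_4 = 4^{−1} = 10 (mod 13).
  i = 5 (α = 4): (4−2)(4−7)(4−5)(4−11) = 2·(−3)·(−1)·(−7) = −42 ≡ 10, so v_5 = 10^{−1} = 4 (mod 13).
  v = [4, 4, 4, 10, 4].
Step 2: syndromes of r = [0, 1, 2, 6, 10] (all sums mod 13).
  S_0 = Σ v_i r_i = 4·0 + 4·1 + 4·2 + 10·6 + 4·10 = 112 ≡ 8.
  S_1 = Σ v_i α_i r_i = 4·2·0 + 4·7·1 + 4·5·2 + 10·11·6 + 4·4·10 = 888 ≡ 4.
  α_i^2 mod 13 = [4, 10, 12, 4, 3].
  S_2 = Σ v_i α_i^2 r_i = 4·4·0 + 4·10·1 + 4·12·2 + 10·4·6 + 4·3·10 = 496 ≡ 2.
  S = (8, 4, 2) ≠ 0, so r is not a codeword (an error is present).
Step 3: locate the error. For a single error e at position i, S_ℓ = v_i·e·α_i^ℓ, so α_err = S_1/S_0.
  S_0^{−1} = 8^{−1} = 5 (mod 13), so α_err = 4·5 = 20 ≡ 7 = α_2. Error position i = 2.
  Consistency check: S_2/S_1 = 2·10 = 20 ≡ 7 = α_err ✓ (single-error assumption holds).
Step 4: error magnitude e = S_0/v_2 = S_0·∏_{j≠2}(α_2 − α_j) = 8·10 = 80 ≡ 2 (mod 13).
Step 5: correct position 2: c_2 = r_2 − e = 1 − 2 ≡ 12 (mod 13). Hence c = [0, 12, 2, 6, 10].
  Check: interpolating c through the α_i gives m(x) = 3 + 5·x (degree < 2) with m(α_i) = c_i for every i, so c is indeed a codeword.


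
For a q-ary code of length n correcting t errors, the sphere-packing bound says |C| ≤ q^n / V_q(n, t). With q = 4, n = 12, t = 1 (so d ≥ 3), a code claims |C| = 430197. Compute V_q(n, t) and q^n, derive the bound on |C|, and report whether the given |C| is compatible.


V_q(n, t) = 37, q^n = 16777216, Hamming bound = 453438, |C| = 430197 ≤ bound (satisfied).

Step 1: Compute V_q(n, t) = Σ_{j=0}^1 C(n, j) (q−1)^j.
  j = 0: C(12,0)·(3)^0 = 1·1 = 1.
  j = 1: C(12,1)·(3)^1 = 12·3 = 36.
  V_q(n, t) = 1 + 36 = 37.
Step 2: q^n = 4^12 = 16777216.
Step 3: Hamming bound ⌊q^n / V_q(n,t)⌋ = ⌊16777216/37⌋ = 453438.
Step 4: Compare |C| = 430197 to 453438: satisfied.
The claimed |C| lies below the Hamming bound.


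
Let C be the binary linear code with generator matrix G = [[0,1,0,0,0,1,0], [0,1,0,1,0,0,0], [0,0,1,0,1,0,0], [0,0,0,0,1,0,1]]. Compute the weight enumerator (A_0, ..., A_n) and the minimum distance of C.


Weight distribution: A_0 = 1, A_2 = 6, A_4 = 9. Minimum distance d = 2.

Enumerate all 2^4 = 16 messages m ∈ F_2^4.
For each, compute codeword c = mG in F_2^7, then tally its weight.
  m = 0000 → c = 0000000, weight = 0.
  m = 1000 → c = 0100010, weight = 2.
  m = 0100 → c = 0101000, weight = 2.
  m = 1100 → c = 0001010, weight = 2.
  m = 0010 → c = 0010100, weight = 2.
  m = 1010 → c = 0110110, weight = 4.
  m = 0110 → c = 0111100, weight = 4.
  m = 1110 → c = 0011110, weight = 4.
  m = 0001 → c = 0000101, weight = 2.
  m = 1001 → c = 0100111, weight = 4.
  m = 0101 → c = 0101101, weight = 4.
  m = 1101 → c = 0001111, weight = 4.
  m = 0011 → c = 0010001, weight = 2.
  m = 1011 → c = 0110011, weight = 4.
  m = 0111 → c = 0111001, weight = 4.
  m = 1111 → c = 0011011, weight = 4.
Tally weights:
  weight 0: 1 codewords.
  weight 2: 6 codewords.
  weight 4: 9 codewords.
Minimum distance d = smallest w > 0 with A_w > 0 = 2.
Sanity: Σ A_w = 16 = 2^4 = 16 ✓.


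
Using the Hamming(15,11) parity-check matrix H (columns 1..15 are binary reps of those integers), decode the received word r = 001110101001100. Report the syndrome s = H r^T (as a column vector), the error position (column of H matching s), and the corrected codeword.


s = (1, 1, 0, 1)^T, error position = 13, corrected codeword c = 001110101001000

Compute s = H r^T mod 2 one row at a time:
  s_1 = 0 + 1 + 0 + 0 + 1 + 1 + 0 + 0 = 3 ≡ 1 (mod 2).
  s_2 = 1 + 1 + 0 + 1 + 1 + 1 + 0 + 0 = 5 ≡ 1 (mod 2).
  s_3 = 0 + 1 + 0 + 1 + 0 + 0 + 0 + 0 = 2 ≡ 0 (mod 2).
  s_4 = 0 + 1 + 1 + 1 + 1 + 0 + 1 + 0 = 5 ≡ 1 (mod 2).
s = (1, 1, 0, 1)^T — this equals column 13 of H (binary 1101), so error is at position 13.
Correct: flip bit 13 of r = 001110101001100 to get c = 001110101001000.


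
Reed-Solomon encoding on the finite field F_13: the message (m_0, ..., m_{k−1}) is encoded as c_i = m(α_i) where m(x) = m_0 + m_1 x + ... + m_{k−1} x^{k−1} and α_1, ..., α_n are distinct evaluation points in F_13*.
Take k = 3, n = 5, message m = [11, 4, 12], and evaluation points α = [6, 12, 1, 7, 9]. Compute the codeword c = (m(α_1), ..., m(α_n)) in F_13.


c = [12, 6, 1, 3, 5]

Message polynomial: m(x) = 11 + 4·x + 12·x^2 (mod 13).
For each evaluation point α_i, compute m(α_i) mod 13:
  α_1 = 6: Horner steps 12 → 11 → 12, so m(6) = 12.
  α_2 = 12: Horner steps 12 → 5 → 6, so m(12) = 6.
  α_3 = 1: Horner steps 12 → 3 → 1, so m(1) = 1.
  α_4 = 7: Horner steps 12 → 10 → 3, so m(7) = 3.
  α_5 = 9: Horner steps 12 → 8 → 5, so m(9) = 5.
Codeword c = [12, 6, 1, 3, 5] ∈ F_13^5.


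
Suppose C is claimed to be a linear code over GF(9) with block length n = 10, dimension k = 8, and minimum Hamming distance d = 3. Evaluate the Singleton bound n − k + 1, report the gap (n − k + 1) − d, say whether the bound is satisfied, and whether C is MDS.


Singleton RHS = n − k + 1 = 3, slack = 0, bound satisfied, MDS.

Singleton bound: d ≤ n − k + 1.
Here n = 10, k = 8, so n − k + 1 = 3.
Given d = 3, check d ≤ 3: YES.
Slack = (n − k + 1) − d = 0.
The code is MDS (slack = 0).
Description: the claimed parameters are [10, 8, 3]_9; such a code would be MDS (meets Singleton bound).


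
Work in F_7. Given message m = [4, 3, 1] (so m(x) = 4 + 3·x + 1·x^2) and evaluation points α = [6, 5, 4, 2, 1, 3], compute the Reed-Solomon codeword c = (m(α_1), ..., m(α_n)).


c = [2, 2, 4, 0, 1, 1]

Message polynomial: m(x) = 4 + 3·x + 1·x^2 (mod 7).
For each evaluation point α_i, compute m(α_i) mod 7:
  α_1 = 6: Horner steps 1 → 2 → 2, so m(6) = 2.
  α_2 = 5: Horner steps 1 → 1 → 2, so m(5) = 2.
  α_3 = 4: Horner steps 1 → 0 → 4, so m(4) = 4.
  α_4 = 2: Horner steps 1 → 5 → 0, so m(2) = 0.
  α_5 = 1: Horner steps 1 → 4 → 1, so m(1) = 1.
  α_6 = 3: Horner steps 1 → 6 → 1, so m(3) = 1.
Codeword c = [2, 2, 4, 0, 1, 1] ∈ F_7^6.


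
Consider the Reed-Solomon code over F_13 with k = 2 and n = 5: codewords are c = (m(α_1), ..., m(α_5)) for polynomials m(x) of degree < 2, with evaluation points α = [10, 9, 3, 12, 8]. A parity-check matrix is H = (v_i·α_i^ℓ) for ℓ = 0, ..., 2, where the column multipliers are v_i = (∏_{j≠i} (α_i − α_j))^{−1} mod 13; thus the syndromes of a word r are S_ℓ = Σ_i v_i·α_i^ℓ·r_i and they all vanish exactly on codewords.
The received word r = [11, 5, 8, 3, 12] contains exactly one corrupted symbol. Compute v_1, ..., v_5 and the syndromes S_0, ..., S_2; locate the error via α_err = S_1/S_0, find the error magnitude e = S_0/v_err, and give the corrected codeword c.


S = (4, 9, 4), error at position 4, error magnitude e = 6, c = [11, 5, 8, 10, 12].

Step 1: column multipliers v_i = (∏_{j≠i}(α_i − α_j))^{−1} mod 13.
  i = 1 (α = 10): (10−9)(10−3)(10−12)(10−8) = 1·7·(−2)·2 = −28 ≡ 11, so v_1 = 11^{−1} = 6 (mod 13).
  i = 2 (α = 9): (9−10)(9−3)(9−12)(9−8) = (−1)·6·(−3)·1 = 18 ≡ 5, so v_2 = 5^{−1} = 8 (mod 13).
  i = 3 (α = 3): (3−10)(3−9)(3−12)(3−8) = (−7)·(−6)·(−9)·(−5) = 1890 ≡ 5, so v_3 = 5^{−1} = 8 (mod 13).
  i = 4 (α = 12): (12−10)(12−9)(12−3)(12−8) = 2·3·9·4 = 216 ≡ 8, so v_4 = 8^{−1} = 5 (mod 13).
  i = 5 (α = 8): (8−10)(8−9)(8−3)(8−12) = (−2)·(−1)·5·(−4) = −40 ≡ 12, so v_5 = 12^{−1} = 12 (mod 13).
  v = [6, 8, 8, 5, 12].
Step 2: syndromes of r = [11, 5, 8, 3, 12] (all sums mod 13).
  S_0 = Σ v_i r_i = 6·11 + 8·5 + 8·8 + 5·3 + 12·12 = 329 ≡ 4.
  S_1 = Σ v_i α_i r_i = 6·10·11 + 8·9·5 + 8·3·8 + 5·12·3 + 12·8·12 = 2544 ≡ 9.
  α_i^2 mod 13 = [9, 3, 9, 1, 12].
  S_2 = Σ v_i α_i^2 r_i = 6·9·11 + 8·3·5 + 8·9·8 + 5·1·3 + 12·12·12 = 3033 ≡ 4.
  S = (4, 9, 4) ≠ 0, so r is not a codeword (an error is present).
Step 3: locate the error. For a single error e at position i, S_ℓ = v_i·e·α_i^ℓ, so α_err = S_1/S_0.
  S_0^{−1} = 4^{−1} = 10 (mod 13), so α_err = 9·10 = 90 ≡ 12 = α_4. Error position i = 4.
  Consistency check: S_2/S_1 = 4·3 = 12 ≡ 12 = α_err ✓ (single-error assumption holds).
Step 4: error magnitude e = S_0/v_4 = S_0·∏_{j≠4}(α_4 − α_j) = 4·8 = 32 ≡ 6 (mod 13).
Step 5: correct position 4: c_4 = r_4 − e = 3 − 6 ≡ 10 (mod 13). Hence c = [11, 5, 8, 10, 12].
  Check: interpolating c through the α_i gives m(x) = 3 + 6·x (degree < 2) with m(α_i) = c_i for every i, so c is indeed a codeword.


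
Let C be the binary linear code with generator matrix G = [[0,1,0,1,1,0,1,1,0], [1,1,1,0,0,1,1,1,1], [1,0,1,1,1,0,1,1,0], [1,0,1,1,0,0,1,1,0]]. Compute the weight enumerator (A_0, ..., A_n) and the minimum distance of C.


Weight distribution: A_0 = 1, A_1 = 1, A_3 = 1, A_4 = 4, A_5 = 5, A_6 = 2, A_7 = 1, A_8 = 1. Minimum distance d = 1.

Enumerate all 2^4 = 16 messages m ∈ F_2^4.
For each, compute codeword c = mG in F_2^9, then tally its weight.
  m = 0000 → c = 000000000, weight = 0.
  m = 1000 → c = 010110110, weight = 5.
  m = 0100 → c = 111001111, weight = 7.
  m = 1100 → c = 101111001, weight = 6.
  m = 0010 → c = 101110110, weight = 6.
  m = 1010 → c = 111000000, weight = 3.
  m = 0110 → c = 010111001, weight = 5.
  m = 1110 → c = 000001111, weight = 4.
  m = 0001 → c = 101100110, weight = 5.
  m = 1001 → c = 111010000, weight = 4.
  m = 0101 → c = 010101001, weight = 4.
  m = 1101 → c = 000011111, weight = 5.
  m = 0011 → c = 000010000, weight = 1.
  m = 1011 → c = 010100110, weight = 4.
  m = 0111 → c = 111011111, weight = 8.
  m = 1111 → c = 101101001, weight = 5.
Tally weights:
  weight 0: 1 codewords.
  weight 1: 1 codewords.
  weight 3: 1 codewords.
  weight 4: 4 codewords.
  weight 5: 5 codewords.
  weight 6: 2 codewords.
  weight 7: 1 codewords.
  weight 8: 1 codewords.
Minimum distance d = smallest w > 0 with A_w > 0 = 1.
Sanity: Σ A_w = 16 = 2^4 = 16 ✓.
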